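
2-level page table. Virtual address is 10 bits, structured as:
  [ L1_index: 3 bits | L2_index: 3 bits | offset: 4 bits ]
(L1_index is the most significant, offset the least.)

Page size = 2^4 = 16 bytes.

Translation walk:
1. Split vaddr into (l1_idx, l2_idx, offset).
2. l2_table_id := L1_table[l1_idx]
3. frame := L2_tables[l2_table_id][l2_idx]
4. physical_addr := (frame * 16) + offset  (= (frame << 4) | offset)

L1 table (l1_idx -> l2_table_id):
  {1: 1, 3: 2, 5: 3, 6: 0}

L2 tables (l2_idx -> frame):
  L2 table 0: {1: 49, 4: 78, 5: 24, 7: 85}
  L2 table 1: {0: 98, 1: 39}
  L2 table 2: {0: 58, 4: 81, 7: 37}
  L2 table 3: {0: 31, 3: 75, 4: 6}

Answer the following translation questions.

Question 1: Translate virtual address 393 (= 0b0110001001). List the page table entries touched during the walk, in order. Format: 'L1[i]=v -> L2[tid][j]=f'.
Answer: L1[3]=2 -> L2[2][0]=58

Derivation:
vaddr = 393 = 0b0110001001
Split: l1_idx=3, l2_idx=0, offset=9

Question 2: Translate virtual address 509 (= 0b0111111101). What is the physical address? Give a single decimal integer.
vaddr = 509 = 0b0111111101
Split: l1_idx=3, l2_idx=7, offset=13
L1[3] = 2
L2[2][7] = 37
paddr = 37 * 16 + 13 = 605

Answer: 605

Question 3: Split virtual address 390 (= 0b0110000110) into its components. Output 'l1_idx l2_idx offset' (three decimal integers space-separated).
Answer: 3 0 6

Derivation:
vaddr = 390 = 0b0110000110
  top 3 bits -> l1_idx = 3
  next 3 bits -> l2_idx = 0
  bottom 4 bits -> offset = 6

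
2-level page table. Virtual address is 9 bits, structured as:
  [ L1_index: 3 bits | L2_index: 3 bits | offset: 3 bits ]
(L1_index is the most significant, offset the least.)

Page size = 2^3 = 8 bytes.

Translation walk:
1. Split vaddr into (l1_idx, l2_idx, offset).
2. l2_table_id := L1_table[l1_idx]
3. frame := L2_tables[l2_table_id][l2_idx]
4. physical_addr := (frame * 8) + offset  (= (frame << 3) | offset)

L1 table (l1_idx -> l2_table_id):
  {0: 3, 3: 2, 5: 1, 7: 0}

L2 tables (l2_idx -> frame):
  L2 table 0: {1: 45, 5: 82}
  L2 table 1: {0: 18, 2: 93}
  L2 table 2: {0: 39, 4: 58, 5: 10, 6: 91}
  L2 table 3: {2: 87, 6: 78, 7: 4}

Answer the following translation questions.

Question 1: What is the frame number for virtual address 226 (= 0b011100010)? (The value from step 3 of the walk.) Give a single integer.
Answer: 58

Derivation:
vaddr = 226: l1_idx=3, l2_idx=4
L1[3] = 2; L2[2][4] = 58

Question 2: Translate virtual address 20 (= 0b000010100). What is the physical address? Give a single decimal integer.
vaddr = 20 = 0b000010100
Split: l1_idx=0, l2_idx=2, offset=4
L1[0] = 3
L2[3][2] = 87
paddr = 87 * 8 + 4 = 700

Answer: 700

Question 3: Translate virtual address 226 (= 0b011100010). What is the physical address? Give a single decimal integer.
vaddr = 226 = 0b011100010
Split: l1_idx=3, l2_idx=4, offset=2
L1[3] = 2
L2[2][4] = 58
paddr = 58 * 8 + 2 = 466

Answer: 466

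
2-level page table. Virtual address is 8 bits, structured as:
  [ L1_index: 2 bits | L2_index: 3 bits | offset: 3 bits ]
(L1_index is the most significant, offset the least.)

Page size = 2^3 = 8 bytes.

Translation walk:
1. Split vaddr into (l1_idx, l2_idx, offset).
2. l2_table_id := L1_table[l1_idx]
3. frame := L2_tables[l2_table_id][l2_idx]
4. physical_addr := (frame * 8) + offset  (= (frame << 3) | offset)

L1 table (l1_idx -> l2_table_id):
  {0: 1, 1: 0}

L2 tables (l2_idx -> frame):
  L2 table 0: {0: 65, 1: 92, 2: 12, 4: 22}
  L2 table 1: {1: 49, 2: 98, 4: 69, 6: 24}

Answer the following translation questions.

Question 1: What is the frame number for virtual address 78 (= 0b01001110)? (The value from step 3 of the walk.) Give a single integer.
vaddr = 78: l1_idx=1, l2_idx=1
L1[1] = 0; L2[0][1] = 92

Answer: 92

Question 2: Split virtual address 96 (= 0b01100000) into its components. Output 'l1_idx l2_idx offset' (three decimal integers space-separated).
vaddr = 96 = 0b01100000
  top 2 bits -> l1_idx = 1
  next 3 bits -> l2_idx = 4
  bottom 3 bits -> offset = 0

Answer: 1 4 0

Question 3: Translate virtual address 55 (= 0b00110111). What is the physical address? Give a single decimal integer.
Answer: 199

Derivation:
vaddr = 55 = 0b00110111
Split: l1_idx=0, l2_idx=6, offset=7
L1[0] = 1
L2[1][6] = 24
paddr = 24 * 8 + 7 = 199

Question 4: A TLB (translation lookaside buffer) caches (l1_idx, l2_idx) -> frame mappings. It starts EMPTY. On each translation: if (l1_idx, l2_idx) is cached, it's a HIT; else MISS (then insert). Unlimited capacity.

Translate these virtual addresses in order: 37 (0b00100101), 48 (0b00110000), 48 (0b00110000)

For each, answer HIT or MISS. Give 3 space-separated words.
Answer: MISS MISS HIT

Derivation:
vaddr=37: (0,4) not in TLB -> MISS, insert
vaddr=48: (0,6) not in TLB -> MISS, insert
vaddr=48: (0,6) in TLB -> HIT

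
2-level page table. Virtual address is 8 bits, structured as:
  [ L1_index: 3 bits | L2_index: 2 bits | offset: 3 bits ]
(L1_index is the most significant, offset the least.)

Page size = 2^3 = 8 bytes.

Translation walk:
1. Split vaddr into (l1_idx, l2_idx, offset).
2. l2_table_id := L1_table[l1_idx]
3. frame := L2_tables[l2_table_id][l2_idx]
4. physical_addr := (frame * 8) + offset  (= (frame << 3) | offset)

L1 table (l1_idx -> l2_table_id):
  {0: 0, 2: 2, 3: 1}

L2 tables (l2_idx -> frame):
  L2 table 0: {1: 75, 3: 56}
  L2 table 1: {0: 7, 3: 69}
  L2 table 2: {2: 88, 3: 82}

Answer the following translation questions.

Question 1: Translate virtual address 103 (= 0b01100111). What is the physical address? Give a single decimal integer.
Answer: 63

Derivation:
vaddr = 103 = 0b01100111
Split: l1_idx=3, l2_idx=0, offset=7
L1[3] = 1
L2[1][0] = 7
paddr = 7 * 8 + 7 = 63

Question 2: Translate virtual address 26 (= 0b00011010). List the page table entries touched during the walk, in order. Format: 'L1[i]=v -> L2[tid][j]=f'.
vaddr = 26 = 0b00011010
Split: l1_idx=0, l2_idx=3, offset=2

Answer: L1[0]=0 -> L2[0][3]=56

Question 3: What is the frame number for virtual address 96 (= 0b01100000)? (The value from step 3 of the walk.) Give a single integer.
Answer: 7

Derivation:
vaddr = 96: l1_idx=3, l2_idx=0
L1[3] = 1; L2[1][0] = 7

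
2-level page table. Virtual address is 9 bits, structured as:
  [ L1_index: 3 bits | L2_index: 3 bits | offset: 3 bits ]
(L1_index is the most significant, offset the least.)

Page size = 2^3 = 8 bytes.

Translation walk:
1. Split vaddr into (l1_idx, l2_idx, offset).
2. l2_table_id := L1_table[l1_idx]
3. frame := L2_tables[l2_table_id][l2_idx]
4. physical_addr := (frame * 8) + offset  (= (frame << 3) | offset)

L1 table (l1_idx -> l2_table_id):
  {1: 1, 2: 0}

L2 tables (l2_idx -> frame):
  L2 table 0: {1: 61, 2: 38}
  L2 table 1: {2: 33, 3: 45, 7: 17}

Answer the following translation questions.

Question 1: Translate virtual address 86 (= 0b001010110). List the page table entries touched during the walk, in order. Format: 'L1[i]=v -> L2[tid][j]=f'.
vaddr = 86 = 0b001010110
Split: l1_idx=1, l2_idx=2, offset=6

Answer: L1[1]=1 -> L2[1][2]=33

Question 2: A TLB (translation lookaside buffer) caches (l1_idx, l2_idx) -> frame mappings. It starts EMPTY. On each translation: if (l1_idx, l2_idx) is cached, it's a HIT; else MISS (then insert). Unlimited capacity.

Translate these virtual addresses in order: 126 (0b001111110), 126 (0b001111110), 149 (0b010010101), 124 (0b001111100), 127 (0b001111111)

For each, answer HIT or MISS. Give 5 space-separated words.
vaddr=126: (1,7) not in TLB -> MISS, insert
vaddr=126: (1,7) in TLB -> HIT
vaddr=149: (2,2) not in TLB -> MISS, insert
vaddr=124: (1,7) in TLB -> HIT
vaddr=127: (1,7) in TLB -> HIT

Answer: MISS HIT MISS HIT HIT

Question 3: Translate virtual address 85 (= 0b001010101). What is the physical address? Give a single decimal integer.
Answer: 269

Derivation:
vaddr = 85 = 0b001010101
Split: l1_idx=1, l2_idx=2, offset=5
L1[1] = 1
L2[1][2] = 33
paddr = 33 * 8 + 5 = 269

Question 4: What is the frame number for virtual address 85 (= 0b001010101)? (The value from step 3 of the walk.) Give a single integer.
vaddr = 85: l1_idx=1, l2_idx=2
L1[1] = 1; L2[1][2] = 33

Answer: 33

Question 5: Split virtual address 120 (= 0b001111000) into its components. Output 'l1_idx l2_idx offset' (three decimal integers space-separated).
vaddr = 120 = 0b001111000
  top 3 bits -> l1_idx = 1
  next 3 bits -> l2_idx = 7
  bottom 3 bits -> offset = 0

Answer: 1 7 0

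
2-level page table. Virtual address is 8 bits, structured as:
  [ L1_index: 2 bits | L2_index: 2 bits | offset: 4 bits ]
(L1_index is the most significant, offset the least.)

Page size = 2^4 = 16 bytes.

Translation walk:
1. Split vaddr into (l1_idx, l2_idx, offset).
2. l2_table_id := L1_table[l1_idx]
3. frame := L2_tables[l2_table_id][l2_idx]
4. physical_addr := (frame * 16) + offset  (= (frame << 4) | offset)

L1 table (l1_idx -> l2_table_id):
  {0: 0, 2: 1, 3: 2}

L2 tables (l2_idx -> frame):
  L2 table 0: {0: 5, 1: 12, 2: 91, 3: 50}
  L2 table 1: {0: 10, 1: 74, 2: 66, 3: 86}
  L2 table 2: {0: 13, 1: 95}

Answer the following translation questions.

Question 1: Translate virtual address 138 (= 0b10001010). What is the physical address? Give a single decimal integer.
vaddr = 138 = 0b10001010
Split: l1_idx=2, l2_idx=0, offset=10
L1[2] = 1
L2[1][0] = 10
paddr = 10 * 16 + 10 = 170

Answer: 170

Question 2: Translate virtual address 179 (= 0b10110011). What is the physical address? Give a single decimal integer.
vaddr = 179 = 0b10110011
Split: l1_idx=2, l2_idx=3, offset=3
L1[2] = 1
L2[1][3] = 86
paddr = 86 * 16 + 3 = 1379

Answer: 1379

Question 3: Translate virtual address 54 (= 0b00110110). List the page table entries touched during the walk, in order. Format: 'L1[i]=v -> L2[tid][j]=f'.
vaddr = 54 = 0b00110110
Split: l1_idx=0, l2_idx=3, offset=6

Answer: L1[0]=0 -> L2[0][3]=50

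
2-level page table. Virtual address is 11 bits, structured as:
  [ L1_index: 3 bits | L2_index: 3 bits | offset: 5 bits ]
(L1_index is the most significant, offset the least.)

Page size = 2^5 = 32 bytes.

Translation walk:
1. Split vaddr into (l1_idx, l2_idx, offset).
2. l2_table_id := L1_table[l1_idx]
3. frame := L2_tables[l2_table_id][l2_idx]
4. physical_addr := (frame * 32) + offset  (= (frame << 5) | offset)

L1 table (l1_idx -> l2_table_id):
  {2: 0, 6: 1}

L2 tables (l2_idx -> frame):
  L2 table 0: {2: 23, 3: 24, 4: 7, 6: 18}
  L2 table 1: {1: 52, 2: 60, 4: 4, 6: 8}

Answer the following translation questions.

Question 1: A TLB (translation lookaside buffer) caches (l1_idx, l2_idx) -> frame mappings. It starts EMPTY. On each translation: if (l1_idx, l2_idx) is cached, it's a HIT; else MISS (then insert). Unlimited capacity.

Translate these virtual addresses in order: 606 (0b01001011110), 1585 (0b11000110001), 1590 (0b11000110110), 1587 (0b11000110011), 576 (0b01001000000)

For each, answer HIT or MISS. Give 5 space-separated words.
Answer: MISS MISS HIT HIT HIT

Derivation:
vaddr=606: (2,2) not in TLB -> MISS, insert
vaddr=1585: (6,1) not in TLB -> MISS, insert
vaddr=1590: (6,1) in TLB -> HIT
vaddr=1587: (6,1) in TLB -> HIT
vaddr=576: (2,2) in TLB -> HIT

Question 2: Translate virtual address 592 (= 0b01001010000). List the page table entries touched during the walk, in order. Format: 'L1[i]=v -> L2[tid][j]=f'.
Answer: L1[2]=0 -> L2[0][2]=23

Derivation:
vaddr = 592 = 0b01001010000
Split: l1_idx=2, l2_idx=2, offset=16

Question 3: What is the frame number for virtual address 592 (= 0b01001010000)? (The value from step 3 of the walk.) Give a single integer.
Answer: 23

Derivation:
vaddr = 592: l1_idx=2, l2_idx=2
L1[2] = 0; L2[0][2] = 23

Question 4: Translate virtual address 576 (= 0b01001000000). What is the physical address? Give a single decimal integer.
Answer: 736

Derivation:
vaddr = 576 = 0b01001000000
Split: l1_idx=2, l2_idx=2, offset=0
L1[2] = 0
L2[0][2] = 23
paddr = 23 * 32 + 0 = 736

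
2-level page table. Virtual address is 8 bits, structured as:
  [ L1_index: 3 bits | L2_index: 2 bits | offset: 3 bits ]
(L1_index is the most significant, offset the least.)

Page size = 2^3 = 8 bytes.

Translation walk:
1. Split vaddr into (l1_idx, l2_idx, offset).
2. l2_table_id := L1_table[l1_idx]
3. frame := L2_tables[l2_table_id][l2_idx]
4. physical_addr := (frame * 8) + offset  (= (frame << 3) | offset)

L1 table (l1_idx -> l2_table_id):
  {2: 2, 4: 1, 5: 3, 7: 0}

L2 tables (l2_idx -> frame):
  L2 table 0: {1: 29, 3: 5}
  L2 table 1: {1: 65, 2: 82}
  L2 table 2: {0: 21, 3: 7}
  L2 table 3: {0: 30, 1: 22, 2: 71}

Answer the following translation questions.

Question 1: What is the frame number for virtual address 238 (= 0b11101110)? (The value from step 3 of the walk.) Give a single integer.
vaddr = 238: l1_idx=7, l2_idx=1
L1[7] = 0; L2[0][1] = 29

Answer: 29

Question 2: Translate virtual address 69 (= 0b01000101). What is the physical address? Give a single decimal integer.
Answer: 173

Derivation:
vaddr = 69 = 0b01000101
Split: l1_idx=2, l2_idx=0, offset=5
L1[2] = 2
L2[2][0] = 21
paddr = 21 * 8 + 5 = 173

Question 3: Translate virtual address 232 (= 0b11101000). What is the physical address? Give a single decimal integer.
vaddr = 232 = 0b11101000
Split: l1_idx=7, l2_idx=1, offset=0
L1[7] = 0
L2[0][1] = 29
paddr = 29 * 8 + 0 = 232

Answer: 232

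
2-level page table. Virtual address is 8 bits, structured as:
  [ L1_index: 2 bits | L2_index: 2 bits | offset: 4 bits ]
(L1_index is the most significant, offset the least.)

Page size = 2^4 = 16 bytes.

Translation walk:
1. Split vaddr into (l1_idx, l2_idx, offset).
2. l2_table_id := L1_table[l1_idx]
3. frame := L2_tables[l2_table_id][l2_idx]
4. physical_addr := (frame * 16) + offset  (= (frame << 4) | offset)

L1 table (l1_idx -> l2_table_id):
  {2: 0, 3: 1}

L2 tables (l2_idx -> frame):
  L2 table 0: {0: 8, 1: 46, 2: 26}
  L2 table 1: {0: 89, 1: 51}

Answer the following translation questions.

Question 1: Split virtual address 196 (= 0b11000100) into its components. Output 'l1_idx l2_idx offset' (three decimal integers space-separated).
Answer: 3 0 4

Derivation:
vaddr = 196 = 0b11000100
  top 2 bits -> l1_idx = 3
  next 2 bits -> l2_idx = 0
  bottom 4 bits -> offset = 4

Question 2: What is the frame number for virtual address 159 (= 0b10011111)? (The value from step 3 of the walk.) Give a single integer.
vaddr = 159: l1_idx=2, l2_idx=1
L1[2] = 0; L2[0][1] = 46

Answer: 46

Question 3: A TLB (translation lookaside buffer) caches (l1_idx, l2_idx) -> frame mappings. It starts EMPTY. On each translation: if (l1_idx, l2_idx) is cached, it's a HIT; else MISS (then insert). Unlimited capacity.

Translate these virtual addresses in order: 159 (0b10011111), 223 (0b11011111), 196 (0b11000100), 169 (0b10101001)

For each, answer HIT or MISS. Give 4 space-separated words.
vaddr=159: (2,1) not in TLB -> MISS, insert
vaddr=223: (3,1) not in TLB -> MISS, insert
vaddr=196: (3,0) not in TLB -> MISS, insert
vaddr=169: (2,2) not in TLB -> MISS, insert

Answer: MISS MISS MISS MISS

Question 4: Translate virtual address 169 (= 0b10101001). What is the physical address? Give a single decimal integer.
vaddr = 169 = 0b10101001
Split: l1_idx=2, l2_idx=2, offset=9
L1[2] = 0
L2[0][2] = 26
paddr = 26 * 16 + 9 = 425

Answer: 425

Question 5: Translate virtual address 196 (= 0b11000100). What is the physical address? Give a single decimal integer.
vaddr = 196 = 0b11000100
Split: l1_idx=3, l2_idx=0, offset=4
L1[3] = 1
L2[1][0] = 89
paddr = 89 * 16 + 4 = 1428

Answer: 1428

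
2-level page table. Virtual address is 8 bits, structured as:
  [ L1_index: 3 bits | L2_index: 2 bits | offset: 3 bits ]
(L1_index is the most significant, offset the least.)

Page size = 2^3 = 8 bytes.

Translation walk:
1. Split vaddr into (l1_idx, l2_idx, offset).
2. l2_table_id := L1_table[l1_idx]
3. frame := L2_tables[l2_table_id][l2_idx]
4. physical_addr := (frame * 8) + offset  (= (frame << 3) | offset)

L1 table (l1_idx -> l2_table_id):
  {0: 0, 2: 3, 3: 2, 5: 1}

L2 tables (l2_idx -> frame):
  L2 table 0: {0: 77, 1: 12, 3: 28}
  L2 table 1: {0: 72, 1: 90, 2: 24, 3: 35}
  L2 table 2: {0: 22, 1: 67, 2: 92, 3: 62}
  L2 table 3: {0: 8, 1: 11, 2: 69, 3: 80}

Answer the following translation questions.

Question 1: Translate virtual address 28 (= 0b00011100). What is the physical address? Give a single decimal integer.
vaddr = 28 = 0b00011100
Split: l1_idx=0, l2_idx=3, offset=4
L1[0] = 0
L2[0][3] = 28
paddr = 28 * 8 + 4 = 228

Answer: 228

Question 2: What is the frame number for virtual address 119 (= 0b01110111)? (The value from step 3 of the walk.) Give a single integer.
vaddr = 119: l1_idx=3, l2_idx=2
L1[3] = 2; L2[2][2] = 92

Answer: 92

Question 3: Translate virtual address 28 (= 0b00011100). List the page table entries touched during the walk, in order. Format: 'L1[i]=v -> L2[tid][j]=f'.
vaddr = 28 = 0b00011100
Split: l1_idx=0, l2_idx=3, offset=4

Answer: L1[0]=0 -> L2[0][3]=28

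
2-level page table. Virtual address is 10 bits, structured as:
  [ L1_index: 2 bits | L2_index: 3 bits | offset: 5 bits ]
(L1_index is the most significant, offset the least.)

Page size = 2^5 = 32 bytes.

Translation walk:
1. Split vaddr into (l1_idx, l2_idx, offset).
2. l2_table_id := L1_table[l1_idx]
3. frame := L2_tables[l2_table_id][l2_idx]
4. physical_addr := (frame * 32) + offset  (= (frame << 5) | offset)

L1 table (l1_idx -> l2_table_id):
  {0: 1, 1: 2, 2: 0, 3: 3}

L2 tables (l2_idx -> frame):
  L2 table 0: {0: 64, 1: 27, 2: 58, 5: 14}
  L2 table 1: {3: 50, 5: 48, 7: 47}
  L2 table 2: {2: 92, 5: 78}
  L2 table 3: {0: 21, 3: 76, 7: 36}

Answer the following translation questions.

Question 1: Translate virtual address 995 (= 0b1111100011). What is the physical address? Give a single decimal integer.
vaddr = 995 = 0b1111100011
Split: l1_idx=3, l2_idx=7, offset=3
L1[3] = 3
L2[3][7] = 36
paddr = 36 * 32 + 3 = 1155

Answer: 1155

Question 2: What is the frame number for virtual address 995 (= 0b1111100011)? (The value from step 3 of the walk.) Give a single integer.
vaddr = 995: l1_idx=3, l2_idx=7
L1[3] = 3; L2[3][7] = 36

Answer: 36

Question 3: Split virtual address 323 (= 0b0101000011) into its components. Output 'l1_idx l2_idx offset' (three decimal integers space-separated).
vaddr = 323 = 0b0101000011
  top 2 bits -> l1_idx = 1
  next 3 bits -> l2_idx = 2
  bottom 5 bits -> offset = 3

Answer: 1 2 3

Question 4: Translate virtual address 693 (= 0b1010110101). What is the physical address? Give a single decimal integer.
vaddr = 693 = 0b1010110101
Split: l1_idx=2, l2_idx=5, offset=21
L1[2] = 0
L2[0][5] = 14
paddr = 14 * 32 + 21 = 469

Answer: 469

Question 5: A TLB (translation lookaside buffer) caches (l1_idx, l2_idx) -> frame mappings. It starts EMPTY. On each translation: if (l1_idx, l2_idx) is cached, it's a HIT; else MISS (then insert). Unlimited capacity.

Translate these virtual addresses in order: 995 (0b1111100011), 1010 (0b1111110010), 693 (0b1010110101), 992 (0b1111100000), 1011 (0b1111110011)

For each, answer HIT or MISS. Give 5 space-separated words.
Answer: MISS HIT MISS HIT HIT

Derivation:
vaddr=995: (3,7) not in TLB -> MISS, insert
vaddr=1010: (3,7) in TLB -> HIT
vaddr=693: (2,5) not in TLB -> MISS, insert
vaddr=992: (3,7) in TLB -> HIT
vaddr=1011: (3,7) in TLB -> HIT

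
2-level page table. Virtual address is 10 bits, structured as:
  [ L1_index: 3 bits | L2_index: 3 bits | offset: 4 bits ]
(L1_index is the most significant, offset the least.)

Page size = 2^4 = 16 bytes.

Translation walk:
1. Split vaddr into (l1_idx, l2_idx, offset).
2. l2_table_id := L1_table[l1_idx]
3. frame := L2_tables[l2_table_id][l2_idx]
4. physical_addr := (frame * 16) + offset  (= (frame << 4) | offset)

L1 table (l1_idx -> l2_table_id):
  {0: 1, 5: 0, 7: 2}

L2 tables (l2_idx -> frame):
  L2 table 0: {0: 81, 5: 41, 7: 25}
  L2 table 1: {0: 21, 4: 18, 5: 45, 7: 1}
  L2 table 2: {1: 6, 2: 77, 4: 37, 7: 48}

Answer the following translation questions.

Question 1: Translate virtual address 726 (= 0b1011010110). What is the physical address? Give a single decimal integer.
Answer: 662

Derivation:
vaddr = 726 = 0b1011010110
Split: l1_idx=5, l2_idx=5, offset=6
L1[5] = 0
L2[0][5] = 41
paddr = 41 * 16 + 6 = 662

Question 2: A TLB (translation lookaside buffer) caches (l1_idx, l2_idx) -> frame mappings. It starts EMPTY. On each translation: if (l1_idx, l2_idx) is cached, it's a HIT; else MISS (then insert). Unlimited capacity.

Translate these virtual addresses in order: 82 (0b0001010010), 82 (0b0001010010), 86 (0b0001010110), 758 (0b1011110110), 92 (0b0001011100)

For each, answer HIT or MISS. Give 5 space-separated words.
vaddr=82: (0,5) not in TLB -> MISS, insert
vaddr=82: (0,5) in TLB -> HIT
vaddr=86: (0,5) in TLB -> HIT
vaddr=758: (5,7) not in TLB -> MISS, insert
vaddr=92: (0,5) in TLB -> HIT

Answer: MISS HIT HIT MISS HIT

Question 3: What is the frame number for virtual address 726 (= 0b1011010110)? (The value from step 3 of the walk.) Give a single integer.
Answer: 41

Derivation:
vaddr = 726: l1_idx=5, l2_idx=5
L1[5] = 0; L2[0][5] = 41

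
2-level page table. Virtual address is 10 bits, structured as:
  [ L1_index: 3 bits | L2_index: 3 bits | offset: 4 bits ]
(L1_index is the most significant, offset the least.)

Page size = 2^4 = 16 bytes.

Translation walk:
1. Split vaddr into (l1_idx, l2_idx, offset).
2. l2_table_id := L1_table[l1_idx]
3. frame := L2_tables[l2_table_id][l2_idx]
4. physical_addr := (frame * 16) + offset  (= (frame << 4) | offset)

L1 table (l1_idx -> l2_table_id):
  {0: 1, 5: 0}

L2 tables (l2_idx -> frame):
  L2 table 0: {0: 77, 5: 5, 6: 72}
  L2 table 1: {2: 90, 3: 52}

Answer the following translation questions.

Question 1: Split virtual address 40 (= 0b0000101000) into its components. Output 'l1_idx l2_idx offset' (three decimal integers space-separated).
vaddr = 40 = 0b0000101000
  top 3 bits -> l1_idx = 0
  next 3 bits -> l2_idx = 2
  bottom 4 bits -> offset = 8

Answer: 0 2 8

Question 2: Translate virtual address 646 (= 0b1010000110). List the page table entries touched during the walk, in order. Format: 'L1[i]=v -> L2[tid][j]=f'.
Answer: L1[5]=0 -> L2[0][0]=77

Derivation:
vaddr = 646 = 0b1010000110
Split: l1_idx=5, l2_idx=0, offset=6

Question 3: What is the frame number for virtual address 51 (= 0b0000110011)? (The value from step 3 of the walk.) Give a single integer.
Answer: 52

Derivation:
vaddr = 51: l1_idx=0, l2_idx=3
L1[0] = 1; L2[1][3] = 52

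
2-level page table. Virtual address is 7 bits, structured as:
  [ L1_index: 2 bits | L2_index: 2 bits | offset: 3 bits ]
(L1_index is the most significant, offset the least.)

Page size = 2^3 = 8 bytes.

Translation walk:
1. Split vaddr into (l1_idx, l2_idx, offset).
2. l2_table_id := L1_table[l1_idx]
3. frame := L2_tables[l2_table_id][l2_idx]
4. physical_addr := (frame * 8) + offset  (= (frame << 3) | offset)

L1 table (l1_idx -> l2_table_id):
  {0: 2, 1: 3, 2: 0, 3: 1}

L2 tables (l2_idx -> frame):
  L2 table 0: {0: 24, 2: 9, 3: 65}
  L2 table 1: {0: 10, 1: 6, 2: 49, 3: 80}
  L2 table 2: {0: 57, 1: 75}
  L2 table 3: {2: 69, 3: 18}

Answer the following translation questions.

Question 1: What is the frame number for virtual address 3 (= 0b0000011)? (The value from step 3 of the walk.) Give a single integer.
vaddr = 3: l1_idx=0, l2_idx=0
L1[0] = 2; L2[2][0] = 57

Answer: 57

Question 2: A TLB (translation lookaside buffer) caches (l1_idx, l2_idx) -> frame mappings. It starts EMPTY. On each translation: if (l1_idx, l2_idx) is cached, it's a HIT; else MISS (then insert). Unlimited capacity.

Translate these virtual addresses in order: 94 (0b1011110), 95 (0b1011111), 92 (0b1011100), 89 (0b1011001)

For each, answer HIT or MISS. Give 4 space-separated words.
Answer: MISS HIT HIT HIT

Derivation:
vaddr=94: (2,3) not in TLB -> MISS, insert
vaddr=95: (2,3) in TLB -> HIT
vaddr=92: (2,3) in TLB -> HIT
vaddr=89: (2,3) in TLB -> HIT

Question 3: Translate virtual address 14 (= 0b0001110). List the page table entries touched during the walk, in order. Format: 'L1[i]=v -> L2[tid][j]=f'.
vaddr = 14 = 0b0001110
Split: l1_idx=0, l2_idx=1, offset=6

Answer: L1[0]=2 -> L2[2][1]=75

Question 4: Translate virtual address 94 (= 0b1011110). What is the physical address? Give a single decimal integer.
Answer: 526

Derivation:
vaddr = 94 = 0b1011110
Split: l1_idx=2, l2_idx=3, offset=6
L1[2] = 0
L2[0][3] = 65
paddr = 65 * 8 + 6 = 526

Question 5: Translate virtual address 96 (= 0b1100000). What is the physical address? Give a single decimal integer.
Answer: 80

Derivation:
vaddr = 96 = 0b1100000
Split: l1_idx=3, l2_idx=0, offset=0
L1[3] = 1
L2[1][0] = 10
paddr = 10 * 8 + 0 = 80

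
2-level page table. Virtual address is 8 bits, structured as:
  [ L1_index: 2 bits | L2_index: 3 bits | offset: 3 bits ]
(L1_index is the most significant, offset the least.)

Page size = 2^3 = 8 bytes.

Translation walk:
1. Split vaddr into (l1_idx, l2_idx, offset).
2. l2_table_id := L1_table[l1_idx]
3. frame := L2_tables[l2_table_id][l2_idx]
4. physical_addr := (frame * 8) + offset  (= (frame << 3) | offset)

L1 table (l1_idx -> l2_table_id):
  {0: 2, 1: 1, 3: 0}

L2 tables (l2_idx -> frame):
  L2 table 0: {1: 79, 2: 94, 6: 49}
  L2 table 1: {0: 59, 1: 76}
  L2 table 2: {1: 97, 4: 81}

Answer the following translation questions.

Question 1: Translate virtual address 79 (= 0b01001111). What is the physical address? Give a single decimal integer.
Answer: 615

Derivation:
vaddr = 79 = 0b01001111
Split: l1_idx=1, l2_idx=1, offset=7
L1[1] = 1
L2[1][1] = 76
paddr = 76 * 8 + 7 = 615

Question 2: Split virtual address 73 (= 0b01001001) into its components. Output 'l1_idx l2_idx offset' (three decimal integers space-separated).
Answer: 1 1 1

Derivation:
vaddr = 73 = 0b01001001
  top 2 bits -> l1_idx = 1
  next 3 bits -> l2_idx = 1
  bottom 3 bits -> offset = 1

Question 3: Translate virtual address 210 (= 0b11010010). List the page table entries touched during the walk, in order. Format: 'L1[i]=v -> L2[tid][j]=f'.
Answer: L1[3]=0 -> L2[0][2]=94

Derivation:
vaddr = 210 = 0b11010010
Split: l1_idx=3, l2_idx=2, offset=2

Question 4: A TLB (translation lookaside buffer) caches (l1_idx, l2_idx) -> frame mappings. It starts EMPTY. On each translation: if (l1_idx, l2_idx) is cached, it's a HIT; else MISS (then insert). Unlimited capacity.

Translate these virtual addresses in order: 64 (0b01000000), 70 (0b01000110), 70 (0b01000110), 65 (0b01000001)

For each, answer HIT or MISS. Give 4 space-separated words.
Answer: MISS HIT HIT HIT

Derivation:
vaddr=64: (1,0) not in TLB -> MISS, insert
vaddr=70: (1,0) in TLB -> HIT
vaddr=70: (1,0) in TLB -> HIT
vaddr=65: (1,0) in TLB -> HIT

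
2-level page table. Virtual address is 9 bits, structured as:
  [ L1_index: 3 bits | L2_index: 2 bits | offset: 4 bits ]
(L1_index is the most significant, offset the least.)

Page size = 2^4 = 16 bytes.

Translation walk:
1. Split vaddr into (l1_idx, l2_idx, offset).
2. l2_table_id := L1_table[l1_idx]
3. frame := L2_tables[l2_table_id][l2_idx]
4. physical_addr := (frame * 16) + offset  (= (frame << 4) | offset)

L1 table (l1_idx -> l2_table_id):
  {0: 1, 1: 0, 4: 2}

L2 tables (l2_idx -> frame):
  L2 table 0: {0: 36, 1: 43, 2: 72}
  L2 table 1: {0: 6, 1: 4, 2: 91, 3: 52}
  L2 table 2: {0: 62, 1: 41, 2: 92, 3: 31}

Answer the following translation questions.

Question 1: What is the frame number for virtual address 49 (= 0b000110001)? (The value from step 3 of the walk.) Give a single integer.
vaddr = 49: l1_idx=0, l2_idx=3
L1[0] = 1; L2[1][3] = 52

Answer: 52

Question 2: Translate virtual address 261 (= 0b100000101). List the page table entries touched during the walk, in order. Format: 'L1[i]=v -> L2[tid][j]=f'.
Answer: L1[4]=2 -> L2[2][0]=62

Derivation:
vaddr = 261 = 0b100000101
Split: l1_idx=4, l2_idx=0, offset=5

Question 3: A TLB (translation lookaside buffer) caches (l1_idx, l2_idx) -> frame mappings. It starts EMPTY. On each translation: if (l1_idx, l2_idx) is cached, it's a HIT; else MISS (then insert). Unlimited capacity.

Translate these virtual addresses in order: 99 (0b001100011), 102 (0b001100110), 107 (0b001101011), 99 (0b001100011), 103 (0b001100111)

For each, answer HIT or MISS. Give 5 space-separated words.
Answer: MISS HIT HIT HIT HIT

Derivation:
vaddr=99: (1,2) not in TLB -> MISS, insert
vaddr=102: (1,2) in TLB -> HIT
vaddr=107: (1,2) in TLB -> HIT
vaddr=99: (1,2) in TLB -> HIT
vaddr=103: (1,2) in TLB -> HIT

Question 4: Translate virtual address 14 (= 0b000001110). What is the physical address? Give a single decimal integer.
Answer: 110

Derivation:
vaddr = 14 = 0b000001110
Split: l1_idx=0, l2_idx=0, offset=14
L1[0] = 1
L2[1][0] = 6
paddr = 6 * 16 + 14 = 110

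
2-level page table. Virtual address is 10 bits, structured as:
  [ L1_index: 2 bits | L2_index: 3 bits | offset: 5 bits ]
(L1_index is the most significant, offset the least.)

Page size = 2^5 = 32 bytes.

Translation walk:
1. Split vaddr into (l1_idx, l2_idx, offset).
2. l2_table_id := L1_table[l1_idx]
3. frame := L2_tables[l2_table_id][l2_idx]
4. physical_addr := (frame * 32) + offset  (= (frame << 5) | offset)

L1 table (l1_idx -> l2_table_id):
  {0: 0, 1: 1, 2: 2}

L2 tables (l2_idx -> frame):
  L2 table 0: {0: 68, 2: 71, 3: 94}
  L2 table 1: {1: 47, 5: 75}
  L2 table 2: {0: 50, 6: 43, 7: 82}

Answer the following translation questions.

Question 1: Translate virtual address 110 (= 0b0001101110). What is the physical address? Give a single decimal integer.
vaddr = 110 = 0b0001101110
Split: l1_idx=0, l2_idx=3, offset=14
L1[0] = 0
L2[0][3] = 94
paddr = 94 * 32 + 14 = 3022

Answer: 3022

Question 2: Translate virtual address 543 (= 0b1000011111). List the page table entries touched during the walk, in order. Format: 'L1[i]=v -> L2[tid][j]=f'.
vaddr = 543 = 0b1000011111
Split: l1_idx=2, l2_idx=0, offset=31

Answer: L1[2]=2 -> L2[2][0]=50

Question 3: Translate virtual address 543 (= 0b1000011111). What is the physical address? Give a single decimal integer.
vaddr = 543 = 0b1000011111
Split: l1_idx=2, l2_idx=0, offset=31
L1[2] = 2
L2[2][0] = 50
paddr = 50 * 32 + 31 = 1631

Answer: 1631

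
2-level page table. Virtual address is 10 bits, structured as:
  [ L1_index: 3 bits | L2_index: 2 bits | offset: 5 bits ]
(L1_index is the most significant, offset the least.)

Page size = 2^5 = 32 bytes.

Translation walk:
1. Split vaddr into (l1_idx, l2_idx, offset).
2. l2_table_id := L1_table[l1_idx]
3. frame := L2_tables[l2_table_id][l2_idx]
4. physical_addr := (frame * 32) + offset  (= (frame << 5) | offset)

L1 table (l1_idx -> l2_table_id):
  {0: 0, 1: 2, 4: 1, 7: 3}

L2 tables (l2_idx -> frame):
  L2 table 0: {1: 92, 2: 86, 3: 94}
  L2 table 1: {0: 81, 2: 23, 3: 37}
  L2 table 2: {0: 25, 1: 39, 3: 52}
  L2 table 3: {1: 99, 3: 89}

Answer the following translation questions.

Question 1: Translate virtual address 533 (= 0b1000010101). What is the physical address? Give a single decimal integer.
vaddr = 533 = 0b1000010101
Split: l1_idx=4, l2_idx=0, offset=21
L1[4] = 1
L2[1][0] = 81
paddr = 81 * 32 + 21 = 2613

Answer: 2613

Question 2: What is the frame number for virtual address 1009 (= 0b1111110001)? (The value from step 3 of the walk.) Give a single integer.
Answer: 89

Derivation:
vaddr = 1009: l1_idx=7, l2_idx=3
L1[7] = 3; L2[3][3] = 89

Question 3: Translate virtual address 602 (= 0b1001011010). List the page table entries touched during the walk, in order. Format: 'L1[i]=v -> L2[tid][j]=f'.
Answer: L1[4]=1 -> L2[1][2]=23

Derivation:
vaddr = 602 = 0b1001011010
Split: l1_idx=4, l2_idx=2, offset=26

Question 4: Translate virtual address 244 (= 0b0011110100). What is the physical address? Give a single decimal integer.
vaddr = 244 = 0b0011110100
Split: l1_idx=1, l2_idx=3, offset=20
L1[1] = 2
L2[2][3] = 52
paddr = 52 * 32 + 20 = 1684

Answer: 1684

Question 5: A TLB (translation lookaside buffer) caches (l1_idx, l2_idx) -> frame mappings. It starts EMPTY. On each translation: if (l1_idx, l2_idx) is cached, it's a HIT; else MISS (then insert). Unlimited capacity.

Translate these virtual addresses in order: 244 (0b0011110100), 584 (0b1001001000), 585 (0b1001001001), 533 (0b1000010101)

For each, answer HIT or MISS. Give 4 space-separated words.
vaddr=244: (1,3) not in TLB -> MISS, insert
vaddr=584: (4,2) not in TLB -> MISS, insert
vaddr=585: (4,2) in TLB -> HIT
vaddr=533: (4,0) not in TLB -> MISS, insert

Answer: MISS MISS HIT MISS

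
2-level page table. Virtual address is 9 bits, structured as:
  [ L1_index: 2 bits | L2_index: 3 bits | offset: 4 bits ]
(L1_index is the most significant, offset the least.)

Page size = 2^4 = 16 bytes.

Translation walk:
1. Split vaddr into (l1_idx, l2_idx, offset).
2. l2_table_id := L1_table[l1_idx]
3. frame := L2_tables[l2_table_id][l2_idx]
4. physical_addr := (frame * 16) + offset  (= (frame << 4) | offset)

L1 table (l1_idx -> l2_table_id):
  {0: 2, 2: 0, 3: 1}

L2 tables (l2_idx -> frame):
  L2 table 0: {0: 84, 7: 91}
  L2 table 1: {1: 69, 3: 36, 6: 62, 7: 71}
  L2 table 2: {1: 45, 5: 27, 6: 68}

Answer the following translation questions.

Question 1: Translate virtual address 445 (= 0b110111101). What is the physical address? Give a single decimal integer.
Answer: 589

Derivation:
vaddr = 445 = 0b110111101
Split: l1_idx=3, l2_idx=3, offset=13
L1[3] = 1
L2[1][3] = 36
paddr = 36 * 16 + 13 = 589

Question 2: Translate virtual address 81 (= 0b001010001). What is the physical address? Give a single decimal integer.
Answer: 433

Derivation:
vaddr = 81 = 0b001010001
Split: l1_idx=0, l2_idx=5, offset=1
L1[0] = 2
L2[2][5] = 27
paddr = 27 * 16 + 1 = 433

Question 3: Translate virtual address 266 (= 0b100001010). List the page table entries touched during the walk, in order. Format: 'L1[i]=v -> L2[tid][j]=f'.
Answer: L1[2]=0 -> L2[0][0]=84

Derivation:
vaddr = 266 = 0b100001010
Split: l1_idx=2, l2_idx=0, offset=10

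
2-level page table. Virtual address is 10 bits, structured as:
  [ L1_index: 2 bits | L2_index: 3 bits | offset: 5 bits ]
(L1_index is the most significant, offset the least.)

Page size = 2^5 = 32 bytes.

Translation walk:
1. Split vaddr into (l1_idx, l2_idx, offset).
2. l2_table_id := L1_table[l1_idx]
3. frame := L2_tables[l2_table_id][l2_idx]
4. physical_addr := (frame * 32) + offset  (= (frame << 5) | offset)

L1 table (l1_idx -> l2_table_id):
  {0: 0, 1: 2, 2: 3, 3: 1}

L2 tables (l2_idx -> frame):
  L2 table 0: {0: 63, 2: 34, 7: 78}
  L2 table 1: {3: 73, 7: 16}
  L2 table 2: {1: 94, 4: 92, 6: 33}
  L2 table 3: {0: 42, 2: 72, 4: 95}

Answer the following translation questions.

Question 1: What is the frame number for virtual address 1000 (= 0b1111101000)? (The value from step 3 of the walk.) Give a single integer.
vaddr = 1000: l1_idx=3, l2_idx=7
L1[3] = 1; L2[1][7] = 16

Answer: 16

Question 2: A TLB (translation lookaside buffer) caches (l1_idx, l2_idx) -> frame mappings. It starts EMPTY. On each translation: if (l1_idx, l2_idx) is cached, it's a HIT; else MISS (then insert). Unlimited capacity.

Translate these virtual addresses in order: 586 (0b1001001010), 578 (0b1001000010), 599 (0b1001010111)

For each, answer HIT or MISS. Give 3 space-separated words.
Answer: MISS HIT HIT

Derivation:
vaddr=586: (2,2) not in TLB -> MISS, insert
vaddr=578: (2,2) in TLB -> HIT
vaddr=599: (2,2) in TLB -> HIT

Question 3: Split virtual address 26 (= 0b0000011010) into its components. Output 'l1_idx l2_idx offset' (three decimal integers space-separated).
Answer: 0 0 26

Derivation:
vaddr = 26 = 0b0000011010
  top 2 bits -> l1_idx = 0
  next 3 bits -> l2_idx = 0
  bottom 5 bits -> offset = 26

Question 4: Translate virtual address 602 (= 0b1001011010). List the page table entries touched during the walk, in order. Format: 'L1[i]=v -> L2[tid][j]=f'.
vaddr = 602 = 0b1001011010
Split: l1_idx=2, l2_idx=2, offset=26

Answer: L1[2]=3 -> L2[3][2]=72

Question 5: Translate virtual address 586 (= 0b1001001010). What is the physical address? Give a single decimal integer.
Answer: 2314

Derivation:
vaddr = 586 = 0b1001001010
Split: l1_idx=2, l2_idx=2, offset=10
L1[2] = 3
L2[3][2] = 72
paddr = 72 * 32 + 10 = 2314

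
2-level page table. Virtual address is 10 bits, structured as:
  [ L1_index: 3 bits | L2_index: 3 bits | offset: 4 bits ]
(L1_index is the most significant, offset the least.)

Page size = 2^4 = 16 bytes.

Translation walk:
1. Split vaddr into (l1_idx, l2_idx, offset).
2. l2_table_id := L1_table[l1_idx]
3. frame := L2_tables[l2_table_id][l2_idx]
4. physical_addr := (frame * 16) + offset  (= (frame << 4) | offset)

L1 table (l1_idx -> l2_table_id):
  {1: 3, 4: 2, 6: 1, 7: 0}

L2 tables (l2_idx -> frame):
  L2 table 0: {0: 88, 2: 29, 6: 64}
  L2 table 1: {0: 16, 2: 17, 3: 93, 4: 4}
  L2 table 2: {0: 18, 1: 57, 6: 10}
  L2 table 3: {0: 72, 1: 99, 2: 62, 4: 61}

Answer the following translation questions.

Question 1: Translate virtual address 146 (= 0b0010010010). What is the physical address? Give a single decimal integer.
vaddr = 146 = 0b0010010010
Split: l1_idx=1, l2_idx=1, offset=2
L1[1] = 3
L2[3][1] = 99
paddr = 99 * 16 + 2 = 1586

Answer: 1586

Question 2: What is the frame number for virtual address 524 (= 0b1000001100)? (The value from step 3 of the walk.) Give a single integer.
vaddr = 524: l1_idx=4, l2_idx=0
L1[4] = 2; L2[2][0] = 18

Answer: 18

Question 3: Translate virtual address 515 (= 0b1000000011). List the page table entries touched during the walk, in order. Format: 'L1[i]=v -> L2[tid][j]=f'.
vaddr = 515 = 0b1000000011
Split: l1_idx=4, l2_idx=0, offset=3

Answer: L1[4]=2 -> L2[2][0]=18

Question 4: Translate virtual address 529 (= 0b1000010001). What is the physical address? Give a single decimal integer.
Answer: 913

Derivation:
vaddr = 529 = 0b1000010001
Split: l1_idx=4, l2_idx=1, offset=1
L1[4] = 2
L2[2][1] = 57
paddr = 57 * 16 + 1 = 913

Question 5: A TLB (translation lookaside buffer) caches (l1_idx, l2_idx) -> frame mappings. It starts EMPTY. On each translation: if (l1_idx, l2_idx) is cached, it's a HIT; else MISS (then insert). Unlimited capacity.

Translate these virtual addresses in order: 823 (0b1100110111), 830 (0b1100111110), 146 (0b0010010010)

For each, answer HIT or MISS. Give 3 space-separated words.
vaddr=823: (6,3) not in TLB -> MISS, insert
vaddr=830: (6,3) in TLB -> HIT
vaddr=146: (1,1) not in TLB -> MISS, insert

Answer: MISS HIT MISS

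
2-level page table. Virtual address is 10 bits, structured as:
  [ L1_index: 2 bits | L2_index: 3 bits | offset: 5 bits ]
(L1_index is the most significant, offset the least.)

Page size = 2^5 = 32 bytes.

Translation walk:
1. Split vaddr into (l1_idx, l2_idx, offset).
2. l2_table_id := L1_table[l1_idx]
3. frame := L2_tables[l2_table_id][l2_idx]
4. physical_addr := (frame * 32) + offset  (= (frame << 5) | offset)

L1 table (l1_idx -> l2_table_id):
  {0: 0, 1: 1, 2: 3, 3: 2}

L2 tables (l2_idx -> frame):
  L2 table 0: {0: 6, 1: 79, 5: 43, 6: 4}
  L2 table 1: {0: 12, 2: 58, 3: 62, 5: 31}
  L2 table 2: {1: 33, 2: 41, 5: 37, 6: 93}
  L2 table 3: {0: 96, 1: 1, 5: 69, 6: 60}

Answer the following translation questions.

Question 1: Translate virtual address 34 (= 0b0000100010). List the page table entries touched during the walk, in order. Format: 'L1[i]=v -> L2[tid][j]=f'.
Answer: L1[0]=0 -> L2[0][1]=79

Derivation:
vaddr = 34 = 0b0000100010
Split: l1_idx=0, l2_idx=1, offset=2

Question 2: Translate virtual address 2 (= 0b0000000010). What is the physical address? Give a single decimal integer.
vaddr = 2 = 0b0000000010
Split: l1_idx=0, l2_idx=0, offset=2
L1[0] = 0
L2[0][0] = 6
paddr = 6 * 32 + 2 = 194

Answer: 194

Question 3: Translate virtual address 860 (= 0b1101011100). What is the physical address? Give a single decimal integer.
Answer: 1340

Derivation:
vaddr = 860 = 0b1101011100
Split: l1_idx=3, l2_idx=2, offset=28
L1[3] = 2
L2[2][2] = 41
paddr = 41 * 32 + 28 = 1340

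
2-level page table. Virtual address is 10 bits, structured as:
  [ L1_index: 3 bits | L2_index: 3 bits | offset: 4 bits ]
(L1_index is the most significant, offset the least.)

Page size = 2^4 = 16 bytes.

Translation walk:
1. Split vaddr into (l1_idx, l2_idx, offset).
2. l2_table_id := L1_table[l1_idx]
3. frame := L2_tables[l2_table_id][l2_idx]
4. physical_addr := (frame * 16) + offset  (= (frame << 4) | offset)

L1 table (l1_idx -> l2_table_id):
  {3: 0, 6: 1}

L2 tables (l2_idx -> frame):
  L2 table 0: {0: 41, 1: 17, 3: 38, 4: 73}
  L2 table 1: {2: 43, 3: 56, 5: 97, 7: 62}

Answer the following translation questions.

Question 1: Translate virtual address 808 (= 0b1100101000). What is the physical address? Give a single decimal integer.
Answer: 696

Derivation:
vaddr = 808 = 0b1100101000
Split: l1_idx=6, l2_idx=2, offset=8
L1[6] = 1
L2[1][2] = 43
paddr = 43 * 16 + 8 = 696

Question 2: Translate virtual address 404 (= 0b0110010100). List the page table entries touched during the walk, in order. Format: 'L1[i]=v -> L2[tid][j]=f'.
vaddr = 404 = 0b0110010100
Split: l1_idx=3, l2_idx=1, offset=4

Answer: L1[3]=0 -> L2[0][1]=17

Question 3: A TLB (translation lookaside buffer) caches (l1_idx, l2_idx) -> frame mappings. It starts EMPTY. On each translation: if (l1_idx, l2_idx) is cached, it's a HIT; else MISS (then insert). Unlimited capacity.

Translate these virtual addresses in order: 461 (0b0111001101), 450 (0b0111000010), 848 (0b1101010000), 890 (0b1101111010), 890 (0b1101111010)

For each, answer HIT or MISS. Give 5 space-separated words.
Answer: MISS HIT MISS MISS HIT

Derivation:
vaddr=461: (3,4) not in TLB -> MISS, insert
vaddr=450: (3,4) in TLB -> HIT
vaddr=848: (6,5) not in TLB -> MISS, insert
vaddr=890: (6,7) not in TLB -> MISS, insert
vaddr=890: (6,7) in TLB -> HIT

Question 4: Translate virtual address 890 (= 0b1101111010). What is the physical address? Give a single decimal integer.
vaddr = 890 = 0b1101111010
Split: l1_idx=6, l2_idx=7, offset=10
L1[6] = 1
L2[1][7] = 62
paddr = 62 * 16 + 10 = 1002

Answer: 1002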